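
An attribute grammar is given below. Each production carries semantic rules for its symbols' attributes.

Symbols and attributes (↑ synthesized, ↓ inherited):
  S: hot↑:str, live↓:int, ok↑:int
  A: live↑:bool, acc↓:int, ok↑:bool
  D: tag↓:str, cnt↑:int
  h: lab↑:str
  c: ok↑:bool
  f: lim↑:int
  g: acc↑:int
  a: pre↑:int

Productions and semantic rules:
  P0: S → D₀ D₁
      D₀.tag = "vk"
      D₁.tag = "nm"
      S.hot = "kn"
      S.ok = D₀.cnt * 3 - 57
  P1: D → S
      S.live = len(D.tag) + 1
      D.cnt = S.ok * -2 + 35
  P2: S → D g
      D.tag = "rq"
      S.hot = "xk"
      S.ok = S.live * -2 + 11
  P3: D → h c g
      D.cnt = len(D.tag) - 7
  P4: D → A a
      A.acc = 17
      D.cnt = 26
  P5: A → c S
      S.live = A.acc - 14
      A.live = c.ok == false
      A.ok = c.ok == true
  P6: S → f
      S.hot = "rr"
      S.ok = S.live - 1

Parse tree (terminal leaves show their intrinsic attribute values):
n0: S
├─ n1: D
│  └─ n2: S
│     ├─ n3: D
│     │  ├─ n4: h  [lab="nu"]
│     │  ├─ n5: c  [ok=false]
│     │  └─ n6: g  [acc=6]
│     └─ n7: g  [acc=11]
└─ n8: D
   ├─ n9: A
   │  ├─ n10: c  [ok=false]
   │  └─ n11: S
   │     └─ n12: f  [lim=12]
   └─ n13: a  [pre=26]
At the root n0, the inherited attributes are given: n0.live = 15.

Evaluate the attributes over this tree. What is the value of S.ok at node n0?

1. n0.live = 15  [given at root]
2. n1.tag = "vk"  ["vk"]
3. n2.live = 3  [len(D.tag) + 1]
4. n3.tag = "rq"  ["rq"]
5. n4.lab = "nu"  [terminal]
6. n5.ok = false  [terminal]
7. n6.acc = 6  [terminal]
8. n3.cnt = -5  [len(D.tag) - 7]
9. n7.acc = 11  [terminal]
10. n2.hot = "xk"  ["xk"]
11. n2.ok = 5  [S.live * -2 + 11]
12. n1.cnt = 25  [S.ok * -2 + 35]
13. n8.tag = "nm"  ["nm"]
14. n9.acc = 17  [17]
15. n10.ok = false  [terminal]
16. n11.live = 3  [A.acc - 14]
17. n12.lim = 12  [terminal]
18. n11.hot = "rr"  ["rr"]
19. n11.ok = 2  [S.live - 1]
20. n9.live = true  [c.ok == false]
21. n9.ok = false  [c.ok == true]
22. n13.pre = 26  [terminal]
23. n8.cnt = 26  [26]
24. n0.hot = "kn"  ["kn"]
25. n0.ok = 18  [D₀.cnt * 3 - 57]

18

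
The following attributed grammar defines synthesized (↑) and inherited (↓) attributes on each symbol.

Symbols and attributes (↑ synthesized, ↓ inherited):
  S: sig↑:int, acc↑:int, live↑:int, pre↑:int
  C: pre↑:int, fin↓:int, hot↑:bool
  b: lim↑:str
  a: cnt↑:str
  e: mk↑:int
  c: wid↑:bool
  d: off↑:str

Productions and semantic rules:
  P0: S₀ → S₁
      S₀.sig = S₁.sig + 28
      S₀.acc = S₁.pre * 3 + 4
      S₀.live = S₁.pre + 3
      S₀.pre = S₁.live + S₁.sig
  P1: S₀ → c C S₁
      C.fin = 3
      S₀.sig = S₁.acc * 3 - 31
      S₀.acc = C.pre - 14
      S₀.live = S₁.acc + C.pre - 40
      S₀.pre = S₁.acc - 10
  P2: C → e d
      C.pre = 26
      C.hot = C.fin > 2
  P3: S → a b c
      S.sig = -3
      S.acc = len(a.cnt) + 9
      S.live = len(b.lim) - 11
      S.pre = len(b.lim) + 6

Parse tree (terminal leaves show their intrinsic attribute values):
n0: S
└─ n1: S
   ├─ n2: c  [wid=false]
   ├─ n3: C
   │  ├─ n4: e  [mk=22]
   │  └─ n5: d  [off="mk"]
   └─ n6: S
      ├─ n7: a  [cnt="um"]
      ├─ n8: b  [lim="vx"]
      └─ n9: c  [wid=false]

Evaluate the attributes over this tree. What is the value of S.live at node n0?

4

1. n2.wid = false  [terminal]
2. n3.fin = 3  [3]
3. n4.mk = 22  [terminal]
4. n5.off = "mk"  [terminal]
5. n3.pre = 26  [26]
6. n3.hot = true  [C.fin > 2]
7. n7.cnt = "um"  [terminal]
8. n8.lim = "vx"  [terminal]
9. n9.wid = false  [terminal]
10. n6.sig = -3  [-3]
11. n6.acc = 11  [len(a.cnt) + 9]
12. n6.live = -9  [len(b.lim) - 11]
13. n6.pre = 8  [len(b.lim) + 6]
14. n1.sig = 2  [S₁.acc * 3 - 31]
15. n1.acc = 12  [C.pre - 14]
16. n1.live = -3  [S₁.acc + C.pre - 40]
17. n1.pre = 1  [S₁.acc - 10]
18. n0.sig = 30  [S₁.sig + 28]
19. n0.acc = 7  [S₁.pre * 3 + 4]
20. n0.live = 4  [S₁.pre + 3]
21. n0.pre = -1  [S₁.live + S₁.sig]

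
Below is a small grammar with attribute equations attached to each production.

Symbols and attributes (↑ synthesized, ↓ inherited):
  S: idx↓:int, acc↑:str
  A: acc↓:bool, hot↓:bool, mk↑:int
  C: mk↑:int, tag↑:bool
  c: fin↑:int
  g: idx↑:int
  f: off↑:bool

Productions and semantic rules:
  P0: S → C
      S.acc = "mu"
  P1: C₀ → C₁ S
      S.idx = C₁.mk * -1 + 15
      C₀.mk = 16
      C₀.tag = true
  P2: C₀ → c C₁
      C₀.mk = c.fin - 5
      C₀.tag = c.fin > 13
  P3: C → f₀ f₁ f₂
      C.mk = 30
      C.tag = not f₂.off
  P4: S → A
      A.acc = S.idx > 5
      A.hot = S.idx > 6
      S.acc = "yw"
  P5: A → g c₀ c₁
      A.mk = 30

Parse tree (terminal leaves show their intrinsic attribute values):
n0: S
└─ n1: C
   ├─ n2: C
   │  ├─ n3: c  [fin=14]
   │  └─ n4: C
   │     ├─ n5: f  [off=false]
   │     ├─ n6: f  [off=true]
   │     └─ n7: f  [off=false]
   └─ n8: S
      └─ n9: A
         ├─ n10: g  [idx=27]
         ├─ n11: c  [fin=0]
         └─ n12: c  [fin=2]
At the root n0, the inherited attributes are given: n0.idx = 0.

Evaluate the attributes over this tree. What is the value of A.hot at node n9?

1. n0.idx = 0  [given at root]
2. n3.fin = 14  [terminal]
3. n5.off = false  [terminal]
4. n6.off = true  [terminal]
5. n7.off = false  [terminal]
6. n4.mk = 30  [30]
7. n4.tag = true  [not f₂.off]
8. n2.mk = 9  [c.fin - 5]
9. n2.tag = true  [c.fin > 13]
10. n8.idx = 6  [C₁.mk * -1 + 15]
11. n9.acc = true  [S.idx > 5]
12. n9.hot = false  [S.idx > 6]
13. n10.idx = 27  [terminal]
14. n11.fin = 0  [terminal]
15. n12.fin = 2  [terminal]
16. n9.mk = 30  [30]
17. n8.acc = "yw"  ["yw"]
18. n1.mk = 16  [16]
19. n1.tag = true  [true]
20. n0.acc = "mu"  ["mu"]

false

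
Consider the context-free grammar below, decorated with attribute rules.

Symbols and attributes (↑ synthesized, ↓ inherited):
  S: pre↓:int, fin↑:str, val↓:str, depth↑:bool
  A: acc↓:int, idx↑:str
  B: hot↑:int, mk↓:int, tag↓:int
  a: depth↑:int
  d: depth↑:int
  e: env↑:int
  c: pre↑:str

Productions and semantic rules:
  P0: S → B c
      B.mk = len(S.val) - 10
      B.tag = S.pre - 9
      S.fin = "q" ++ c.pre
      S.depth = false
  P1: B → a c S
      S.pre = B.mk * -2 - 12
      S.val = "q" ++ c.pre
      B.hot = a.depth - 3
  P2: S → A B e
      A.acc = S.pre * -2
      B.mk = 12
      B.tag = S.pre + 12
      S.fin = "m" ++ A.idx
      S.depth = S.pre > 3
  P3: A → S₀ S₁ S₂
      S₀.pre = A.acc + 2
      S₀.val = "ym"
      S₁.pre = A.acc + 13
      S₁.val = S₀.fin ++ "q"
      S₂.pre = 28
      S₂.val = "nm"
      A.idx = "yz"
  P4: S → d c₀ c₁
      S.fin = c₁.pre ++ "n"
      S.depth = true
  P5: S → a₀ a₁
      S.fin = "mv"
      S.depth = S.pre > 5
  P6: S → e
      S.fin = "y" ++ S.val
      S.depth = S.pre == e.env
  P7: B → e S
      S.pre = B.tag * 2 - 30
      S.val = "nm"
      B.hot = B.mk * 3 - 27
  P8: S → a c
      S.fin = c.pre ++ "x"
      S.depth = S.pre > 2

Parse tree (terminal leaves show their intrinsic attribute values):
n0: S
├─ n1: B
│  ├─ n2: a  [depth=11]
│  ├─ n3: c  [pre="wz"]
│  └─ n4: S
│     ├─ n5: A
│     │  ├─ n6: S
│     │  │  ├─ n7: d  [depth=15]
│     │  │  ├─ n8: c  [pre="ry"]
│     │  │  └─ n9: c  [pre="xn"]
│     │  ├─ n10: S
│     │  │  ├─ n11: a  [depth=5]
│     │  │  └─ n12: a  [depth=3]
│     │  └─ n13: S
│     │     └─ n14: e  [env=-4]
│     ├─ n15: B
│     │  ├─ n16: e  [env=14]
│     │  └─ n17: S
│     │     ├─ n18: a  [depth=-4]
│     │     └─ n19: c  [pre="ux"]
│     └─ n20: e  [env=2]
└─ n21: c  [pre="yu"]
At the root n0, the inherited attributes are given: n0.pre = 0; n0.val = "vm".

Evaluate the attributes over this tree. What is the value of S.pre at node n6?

1. n0.pre = 0  [given at root]
2. n0.val = "vm"  [given at root]
3. n1.mk = -8  [len(S.val) - 10]
4. n1.tag = -9  [S.pre - 9]
5. n2.depth = 11  [terminal]
6. n3.pre = "wz"  [terminal]
7. n4.pre = 4  [B.mk * -2 - 12]
8. n4.val = "qwz"  ["q" ++ c.pre]
9. n5.acc = -8  [S.pre * -2]
10. n6.pre = -6  [A.acc + 2]
11. n6.val = "ym"  ["ym"]
12. n7.depth = 15  [terminal]
13. n8.pre = "ry"  [terminal]
14. n9.pre = "xn"  [terminal]
15. n6.fin = "xnn"  [c₁.pre ++ "n"]
16. n6.depth = true  [true]
17. n10.pre = 5  [A.acc + 13]
18. n10.val = "xnnq"  [S₀.fin ++ "q"]
19. n11.depth = 5  [terminal]
20. n12.depth = 3  [terminal]
21. n10.fin = "mv"  ["mv"]
22. n10.depth = false  [S.pre > 5]
23. n13.pre = 28  [28]
24. n13.val = "nm"  ["nm"]
25. n14.env = -4  [terminal]
26. n13.fin = "ynm"  ["y" ++ S.val]
27. n13.depth = false  [S.pre == e.env]
28. n5.idx = "yz"  ["yz"]
29. n15.mk = 12  [12]
30. n15.tag = 16  [S.pre + 12]
31. n16.env = 14  [terminal]
32. n17.pre = 2  [B.tag * 2 - 30]
33. n17.val = "nm"  ["nm"]
34. n18.depth = -4  [terminal]
35. n19.pre = "ux"  [terminal]
36. n17.fin = "uxx"  [c.pre ++ "x"]
37. n17.depth = false  [S.pre > 2]
38. n15.hot = 9  [B.mk * 3 - 27]
39. n20.env = 2  [terminal]
40. n4.fin = "myz"  ["m" ++ A.idx]
41. n4.depth = true  [S.pre > 3]
42. n1.hot = 8  [a.depth - 3]
43. n21.pre = "yu"  [terminal]
44. n0.fin = "qyu"  ["q" ++ c.pre]
45. n0.depth = false  [false]

-6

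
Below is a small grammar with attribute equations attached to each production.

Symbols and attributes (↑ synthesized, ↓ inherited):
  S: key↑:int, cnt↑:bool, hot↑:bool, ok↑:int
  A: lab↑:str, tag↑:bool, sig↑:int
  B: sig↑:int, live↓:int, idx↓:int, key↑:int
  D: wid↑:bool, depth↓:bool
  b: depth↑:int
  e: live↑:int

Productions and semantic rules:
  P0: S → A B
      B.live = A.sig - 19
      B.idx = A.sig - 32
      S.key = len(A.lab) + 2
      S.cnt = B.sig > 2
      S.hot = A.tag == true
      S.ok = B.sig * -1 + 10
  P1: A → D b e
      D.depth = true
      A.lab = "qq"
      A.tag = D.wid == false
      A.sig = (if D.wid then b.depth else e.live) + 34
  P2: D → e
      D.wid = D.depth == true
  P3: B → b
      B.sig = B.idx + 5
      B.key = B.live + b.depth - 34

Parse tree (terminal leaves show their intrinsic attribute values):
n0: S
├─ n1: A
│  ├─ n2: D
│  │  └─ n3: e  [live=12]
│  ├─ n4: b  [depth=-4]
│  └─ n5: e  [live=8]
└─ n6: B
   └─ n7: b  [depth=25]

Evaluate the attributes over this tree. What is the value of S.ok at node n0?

1. n2.depth = true  [true]
2. n3.live = 12  [terminal]
3. n2.wid = true  [D.depth == true]
4. n4.depth = -4  [terminal]
5. n5.live = 8  [terminal]
6. n1.lab = "qq"  ["qq"]
7. n1.tag = false  [D.wid == false]
8. n1.sig = 30  [(if D.wid then b.depth else e.live) + 34]
9. n6.live = 11  [A.sig - 19]
10. n6.idx = -2  [A.sig - 32]
11. n7.depth = 25  [terminal]
12. n6.sig = 3  [B.idx + 5]
13. n6.key = 2  [B.live + b.depth - 34]
14. n0.key = 4  [len(A.lab) + 2]
15. n0.cnt = true  [B.sig > 2]
16. n0.hot = false  [A.tag == true]
17. n0.ok = 7  [B.sig * -1 + 10]

7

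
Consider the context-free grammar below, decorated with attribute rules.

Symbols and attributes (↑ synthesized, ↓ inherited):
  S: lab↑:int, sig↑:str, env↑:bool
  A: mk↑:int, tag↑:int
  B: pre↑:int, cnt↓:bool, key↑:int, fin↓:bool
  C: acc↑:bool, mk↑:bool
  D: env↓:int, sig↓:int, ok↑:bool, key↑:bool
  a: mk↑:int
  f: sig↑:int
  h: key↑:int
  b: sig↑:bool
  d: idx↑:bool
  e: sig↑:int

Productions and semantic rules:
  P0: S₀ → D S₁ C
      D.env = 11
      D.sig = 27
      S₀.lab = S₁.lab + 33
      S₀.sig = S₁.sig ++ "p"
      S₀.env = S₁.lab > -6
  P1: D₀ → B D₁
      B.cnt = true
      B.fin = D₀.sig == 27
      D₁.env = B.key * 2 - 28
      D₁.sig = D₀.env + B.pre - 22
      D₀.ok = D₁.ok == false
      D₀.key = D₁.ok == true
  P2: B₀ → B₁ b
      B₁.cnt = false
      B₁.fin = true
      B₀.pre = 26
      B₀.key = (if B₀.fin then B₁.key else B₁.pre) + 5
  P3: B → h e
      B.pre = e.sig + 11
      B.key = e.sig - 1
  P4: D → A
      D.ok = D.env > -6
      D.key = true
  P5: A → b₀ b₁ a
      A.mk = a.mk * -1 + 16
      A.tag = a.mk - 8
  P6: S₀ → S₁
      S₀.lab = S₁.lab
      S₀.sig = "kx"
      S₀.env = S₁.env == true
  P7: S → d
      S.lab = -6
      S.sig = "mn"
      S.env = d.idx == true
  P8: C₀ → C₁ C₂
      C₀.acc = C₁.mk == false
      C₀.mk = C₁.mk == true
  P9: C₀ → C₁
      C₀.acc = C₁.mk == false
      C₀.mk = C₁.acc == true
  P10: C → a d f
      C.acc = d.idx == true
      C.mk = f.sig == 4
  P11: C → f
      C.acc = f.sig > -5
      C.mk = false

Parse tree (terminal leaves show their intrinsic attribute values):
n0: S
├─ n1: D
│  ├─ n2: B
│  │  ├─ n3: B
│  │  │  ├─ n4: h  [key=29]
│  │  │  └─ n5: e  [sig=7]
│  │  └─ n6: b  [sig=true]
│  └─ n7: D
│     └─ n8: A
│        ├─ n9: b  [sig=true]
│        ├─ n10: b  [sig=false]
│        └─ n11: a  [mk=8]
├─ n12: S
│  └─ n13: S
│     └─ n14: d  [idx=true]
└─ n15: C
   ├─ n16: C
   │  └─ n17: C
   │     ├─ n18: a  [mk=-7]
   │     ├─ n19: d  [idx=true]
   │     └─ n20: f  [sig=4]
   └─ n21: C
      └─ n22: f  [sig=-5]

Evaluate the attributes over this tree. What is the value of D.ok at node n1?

1. n1.env = 11  [11]
2. n1.sig = 27  [27]
3. n2.cnt = true  [true]
4. n2.fin = true  [D₀.sig == 27]
5. n3.cnt = false  [false]
6. n3.fin = true  [true]
7. n4.key = 29  [terminal]
8. n5.sig = 7  [terminal]
9. n3.pre = 18  [e.sig + 11]
10. n3.key = 6  [e.sig - 1]
11. n6.sig = true  [terminal]
12. n2.pre = 26  [26]
13. n2.key = 11  [(if B₀.fin then B₁.key else B₁.pre) + 5]
14. n7.env = -6  [B.key * 2 - 28]
15. n7.sig = 15  [D₀.env + B.pre - 22]
16. n9.sig = true  [terminal]
17. n10.sig = false  [terminal]
18. n11.mk = 8  [terminal]
19. n8.mk = 8  [a.mk * -1 + 16]
20. n8.tag = 0  [a.mk - 8]
21. n7.ok = false  [D.env > -6]
22. n7.key = true  [true]
23. n1.ok = true  [D₁.ok == false]
24. n1.key = false  [D₁.ok == true]
25. n14.idx = true  [terminal]
26. n13.lab = -6  [-6]
27. n13.sig = "mn"  ["mn"]
28. n13.env = true  [d.idx == true]
29. n12.lab = -6  [S₁.lab]
30. n12.sig = "kx"  ["kx"]
31. n12.env = true  [S₁.env == true]
32. n18.mk = -7  [terminal]
33. n19.idx = true  [terminal]
34. n20.sig = 4  [terminal]
35. n17.acc = true  [d.idx == true]
36. n17.mk = true  [f.sig == 4]
37. n16.acc = false  [C₁.mk == false]
38. n16.mk = true  [C₁.acc == true]
39. n22.sig = -5  [terminal]
40. n21.acc = false  [f.sig > -5]
41. n21.mk = false  [false]
42. n15.acc = false  [C₁.mk == false]
43. n15.mk = true  [C₁.mk == true]
44. n0.lab = 27  [S₁.lab + 33]
45. n0.sig = "kxp"  [S₁.sig ++ "p"]
46. n0.env = false  [S₁.lab > -6]

true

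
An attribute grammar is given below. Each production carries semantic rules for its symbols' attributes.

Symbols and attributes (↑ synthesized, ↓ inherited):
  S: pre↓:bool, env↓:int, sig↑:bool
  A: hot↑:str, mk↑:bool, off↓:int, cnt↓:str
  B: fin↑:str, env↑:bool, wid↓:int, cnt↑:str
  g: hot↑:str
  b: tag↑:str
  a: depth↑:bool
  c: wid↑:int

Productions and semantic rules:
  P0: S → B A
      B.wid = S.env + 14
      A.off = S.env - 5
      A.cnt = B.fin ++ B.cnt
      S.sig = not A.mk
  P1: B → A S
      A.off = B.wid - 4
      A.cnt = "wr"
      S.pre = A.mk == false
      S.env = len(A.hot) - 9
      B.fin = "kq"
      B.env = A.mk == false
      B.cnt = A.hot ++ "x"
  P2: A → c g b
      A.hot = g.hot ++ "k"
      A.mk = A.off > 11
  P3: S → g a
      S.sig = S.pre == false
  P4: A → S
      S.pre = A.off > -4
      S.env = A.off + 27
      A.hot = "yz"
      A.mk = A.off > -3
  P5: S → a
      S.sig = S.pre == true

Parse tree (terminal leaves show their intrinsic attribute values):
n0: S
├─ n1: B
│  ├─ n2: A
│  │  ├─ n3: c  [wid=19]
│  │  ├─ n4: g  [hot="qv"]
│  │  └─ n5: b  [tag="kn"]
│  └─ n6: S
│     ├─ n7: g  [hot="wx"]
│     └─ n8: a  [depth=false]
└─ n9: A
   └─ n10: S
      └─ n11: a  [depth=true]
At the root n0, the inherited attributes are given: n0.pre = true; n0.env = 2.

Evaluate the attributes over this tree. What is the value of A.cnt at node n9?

"kqqvkx"

1. n0.pre = true  [given at root]
2. n0.env = 2  [given at root]
3. n1.wid = 16  [S.env + 14]
4. n2.off = 12  [B.wid - 4]
5. n2.cnt = "wr"  ["wr"]
6. n3.wid = 19  [terminal]
7. n4.hot = "qv"  [terminal]
8. n5.tag = "kn"  [terminal]
9. n2.hot = "qvk"  [g.hot ++ "k"]
10. n2.mk = true  [A.off > 11]
11. n6.pre = false  [A.mk == false]
12. n6.env = -6  [len(A.hot) - 9]
13. n7.hot = "wx"  [terminal]
14. n8.depth = false  [terminal]
15. n6.sig = true  [S.pre == false]
16. n1.fin = "kq"  ["kq"]
17. n1.env = false  [A.mk == false]
18. n1.cnt = "qvkx"  [A.hot ++ "x"]
19. n9.off = -3  [S.env - 5]
20. n9.cnt = "kqqvkx"  [B.fin ++ B.cnt]
21. n10.pre = true  [A.off > -4]
22. n10.env = 24  [A.off + 27]
23. n11.depth = true  [terminal]
24. n10.sig = true  [S.pre == true]
25. n9.hot = "yz"  ["yz"]
26. n9.mk = false  [A.off > -3]
27. n0.sig = true  [not A.mk]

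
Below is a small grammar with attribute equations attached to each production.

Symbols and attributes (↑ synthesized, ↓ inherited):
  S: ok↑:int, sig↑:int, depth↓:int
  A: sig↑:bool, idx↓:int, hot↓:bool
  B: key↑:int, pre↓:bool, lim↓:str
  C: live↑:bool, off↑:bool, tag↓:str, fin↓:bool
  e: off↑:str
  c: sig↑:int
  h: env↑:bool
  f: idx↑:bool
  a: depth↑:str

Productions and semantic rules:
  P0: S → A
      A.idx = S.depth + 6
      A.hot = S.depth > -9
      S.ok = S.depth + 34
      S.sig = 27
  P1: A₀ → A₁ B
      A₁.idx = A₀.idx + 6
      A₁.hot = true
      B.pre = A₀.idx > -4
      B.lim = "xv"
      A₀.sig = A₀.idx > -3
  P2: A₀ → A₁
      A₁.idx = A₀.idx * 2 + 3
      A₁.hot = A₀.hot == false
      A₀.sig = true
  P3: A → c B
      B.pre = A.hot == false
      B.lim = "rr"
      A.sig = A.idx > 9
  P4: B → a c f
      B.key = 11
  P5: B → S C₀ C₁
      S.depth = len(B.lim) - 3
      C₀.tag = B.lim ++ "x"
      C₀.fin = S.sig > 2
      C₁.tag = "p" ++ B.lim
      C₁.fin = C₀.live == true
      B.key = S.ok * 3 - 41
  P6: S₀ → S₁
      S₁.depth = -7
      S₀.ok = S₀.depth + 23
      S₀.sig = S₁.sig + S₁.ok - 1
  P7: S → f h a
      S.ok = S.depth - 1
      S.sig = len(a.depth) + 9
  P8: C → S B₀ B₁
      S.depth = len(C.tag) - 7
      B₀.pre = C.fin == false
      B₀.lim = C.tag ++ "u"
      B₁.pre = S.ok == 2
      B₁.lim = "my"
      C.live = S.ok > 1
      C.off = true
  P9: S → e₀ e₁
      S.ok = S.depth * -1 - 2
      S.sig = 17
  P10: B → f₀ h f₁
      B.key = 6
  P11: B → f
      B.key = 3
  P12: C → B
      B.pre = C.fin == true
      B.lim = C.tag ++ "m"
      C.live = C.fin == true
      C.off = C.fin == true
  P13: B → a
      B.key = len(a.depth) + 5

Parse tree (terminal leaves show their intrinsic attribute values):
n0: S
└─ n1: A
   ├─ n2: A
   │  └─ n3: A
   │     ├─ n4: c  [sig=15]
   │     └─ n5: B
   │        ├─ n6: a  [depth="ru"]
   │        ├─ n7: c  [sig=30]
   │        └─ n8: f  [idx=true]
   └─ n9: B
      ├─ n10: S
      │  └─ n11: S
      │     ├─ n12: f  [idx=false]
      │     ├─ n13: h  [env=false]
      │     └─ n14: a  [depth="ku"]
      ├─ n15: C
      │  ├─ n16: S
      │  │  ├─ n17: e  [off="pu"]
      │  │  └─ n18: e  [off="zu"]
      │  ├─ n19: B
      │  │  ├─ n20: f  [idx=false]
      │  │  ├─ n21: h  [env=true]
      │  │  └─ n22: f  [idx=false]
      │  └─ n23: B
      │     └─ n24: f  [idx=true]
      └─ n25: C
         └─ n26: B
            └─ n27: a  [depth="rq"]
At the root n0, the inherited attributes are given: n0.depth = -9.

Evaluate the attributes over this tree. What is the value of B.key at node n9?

25

1. n0.depth = -9  [given at root]
2. n1.idx = -3  [S.depth + 6]
3. n1.hot = false  [S.depth > -9]
4. n2.idx = 3  [A₀.idx + 6]
5. n2.hot = true  [true]
6. n3.idx = 9  [A₀.idx * 2 + 3]
7. n3.hot = false  [A₀.hot == false]
8. n4.sig = 15  [terminal]
9. n5.pre = true  [A.hot == false]
10. n5.lim = "rr"  ["rr"]
11. n6.depth = "ru"  [terminal]
12. n7.sig = 30  [terminal]
13. n8.idx = true  [terminal]
14. n5.key = 11  [11]
15. n3.sig = false  [A.idx > 9]
16. n2.sig = true  [true]
17. n9.pre = true  [A₀.idx > -4]
18. n9.lim = "xv"  ["xv"]
19. n10.depth = -1  [len(B.lim) - 3]
20. n11.depth = -7  [-7]
21. n12.idx = false  [terminal]
22. n13.env = false  [terminal]
23. n14.depth = "ku"  [terminal]
24. n11.ok = -8  [S.depth - 1]
25. n11.sig = 11  [len(a.depth) + 9]
26. n10.ok = 22  [S₀.depth + 23]
27. n10.sig = 2  [S₁.sig + S₁.ok - 1]
28. n15.tag = "xvx"  [B.lim ++ "x"]
29. n15.fin = false  [S.sig > 2]
30. n16.depth = -4  [len(C.tag) - 7]
31. n17.off = "pu"  [terminal]
32. n18.off = "zu"  [terminal]
33. n16.ok = 2  [S.depth * -1 - 2]
34. n16.sig = 17  [17]
35. n19.pre = true  [C.fin == false]
36. n19.lim = "xvxu"  [C.tag ++ "u"]
37. n20.idx = false  [terminal]
38. n21.env = true  [terminal]
39. n22.idx = false  [terminal]
40. n19.key = 6  [6]
41. n23.pre = true  [S.ok == 2]
42. n23.lim = "my"  ["my"]
43. n24.idx = true  [terminal]
44. n23.key = 3  [3]
45. n15.live = true  [S.ok > 1]
46. n15.off = true  [true]
47. n25.tag = "pxv"  ["p" ++ B.lim]
48. n25.fin = true  [C₀.live == true]
49. n26.pre = true  [C.fin == true]
50. n26.lim = "pxvm"  [C.tag ++ "m"]
51. n27.depth = "rq"  [terminal]
52. n26.key = 7  [len(a.depth) + 5]
53. n25.live = true  [C.fin == true]
54. n25.off = true  [C.fin == true]
55. n9.key = 25  [S.ok * 3 - 41]
56. n1.sig = false  [A₀.idx > -3]
57. n0.ok = 25  [S.depth + 34]
58. n0.sig = 27  [27]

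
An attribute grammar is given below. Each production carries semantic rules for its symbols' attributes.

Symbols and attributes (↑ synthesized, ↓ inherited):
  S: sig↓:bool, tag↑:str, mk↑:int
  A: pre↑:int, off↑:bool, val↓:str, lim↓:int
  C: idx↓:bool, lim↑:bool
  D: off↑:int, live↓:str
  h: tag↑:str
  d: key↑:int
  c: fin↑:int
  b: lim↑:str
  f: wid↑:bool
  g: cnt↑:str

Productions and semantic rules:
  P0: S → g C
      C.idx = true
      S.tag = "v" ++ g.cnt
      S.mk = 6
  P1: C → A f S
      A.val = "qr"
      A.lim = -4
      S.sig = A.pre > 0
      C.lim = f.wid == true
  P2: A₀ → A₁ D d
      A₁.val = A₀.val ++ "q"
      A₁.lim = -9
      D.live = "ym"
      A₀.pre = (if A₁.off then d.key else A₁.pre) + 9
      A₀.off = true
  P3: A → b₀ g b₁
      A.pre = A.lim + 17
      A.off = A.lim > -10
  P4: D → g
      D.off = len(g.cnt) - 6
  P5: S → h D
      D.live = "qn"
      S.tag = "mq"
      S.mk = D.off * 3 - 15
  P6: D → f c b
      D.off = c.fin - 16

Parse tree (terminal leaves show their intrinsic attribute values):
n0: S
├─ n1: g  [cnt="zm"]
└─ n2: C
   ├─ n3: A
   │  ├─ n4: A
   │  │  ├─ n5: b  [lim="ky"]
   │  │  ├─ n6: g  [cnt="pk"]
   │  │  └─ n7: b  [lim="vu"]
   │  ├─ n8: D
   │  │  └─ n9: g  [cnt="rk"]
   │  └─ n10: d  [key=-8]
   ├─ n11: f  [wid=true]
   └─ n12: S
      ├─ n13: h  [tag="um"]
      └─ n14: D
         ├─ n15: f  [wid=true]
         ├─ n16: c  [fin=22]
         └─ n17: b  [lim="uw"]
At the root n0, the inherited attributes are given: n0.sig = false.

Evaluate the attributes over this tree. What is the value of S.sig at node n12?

1. n0.sig = false  [given at root]
2. n1.cnt = "zm"  [terminal]
3. n2.idx = true  [true]
4. n3.val = "qr"  ["qr"]
5. n3.lim = -4  [-4]
6. n4.val = "qrq"  [A₀.val ++ "q"]
7. n4.lim = -9  [-9]
8. n5.lim = "ky"  [terminal]
9. n6.cnt = "pk"  [terminal]
10. n7.lim = "vu"  [terminal]
11. n4.pre = 8  [A.lim + 17]
12. n4.off = true  [A.lim > -10]
13. n8.live = "ym"  ["ym"]
14. n9.cnt = "rk"  [terminal]
15. n8.off = -4  [len(g.cnt) - 6]
16. n10.key = -8  [terminal]
17. n3.pre = 1  [(if A₁.off then d.key else A₁.pre) + 9]
18. n3.off = true  [true]
19. n11.wid = true  [terminal]
20. n12.sig = true  [A.pre > 0]
21. n13.tag = "um"  [terminal]
22. n14.live = "qn"  ["qn"]
23. n15.wid = true  [terminal]
24. n16.fin = 22  [terminal]
25. n17.lim = "uw"  [terminal]
26. n14.off = 6  [c.fin - 16]
27. n12.tag = "mq"  ["mq"]
28. n12.mk = 3  [D.off * 3 - 15]
29. n2.lim = true  [f.wid == true]
30. n0.tag = "vzm"  ["v" ++ g.cnt]
31. n0.mk = 6  [6]

true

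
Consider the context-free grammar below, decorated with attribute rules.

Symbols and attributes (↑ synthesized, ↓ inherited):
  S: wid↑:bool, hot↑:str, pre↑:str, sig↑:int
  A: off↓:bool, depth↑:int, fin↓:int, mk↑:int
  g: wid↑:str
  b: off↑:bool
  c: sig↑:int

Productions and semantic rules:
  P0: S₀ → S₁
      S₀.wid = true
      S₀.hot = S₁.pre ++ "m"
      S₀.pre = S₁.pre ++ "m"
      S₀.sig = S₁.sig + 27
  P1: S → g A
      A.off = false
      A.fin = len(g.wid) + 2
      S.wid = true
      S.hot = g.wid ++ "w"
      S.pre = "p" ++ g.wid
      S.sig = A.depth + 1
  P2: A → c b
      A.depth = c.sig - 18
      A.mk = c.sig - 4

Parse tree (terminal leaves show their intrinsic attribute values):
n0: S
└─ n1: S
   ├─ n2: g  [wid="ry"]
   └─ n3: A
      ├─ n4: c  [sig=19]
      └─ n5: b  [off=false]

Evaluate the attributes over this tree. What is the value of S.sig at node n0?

29

1. n2.wid = "ry"  [terminal]
2. n3.off = false  [false]
3. n3.fin = 4  [len(g.wid) + 2]
4. n4.sig = 19  [terminal]
5. n5.off = false  [terminal]
6. n3.depth = 1  [c.sig - 18]
7. n3.mk = 15  [c.sig - 4]
8. n1.wid = true  [true]
9. n1.hot = "ryw"  [g.wid ++ "w"]
10. n1.pre = "pry"  ["p" ++ g.wid]
11. n1.sig = 2  [A.depth + 1]
12. n0.wid = true  [true]
13. n0.hot = "prym"  [S₁.pre ++ "m"]
14. n0.pre = "prym"  [S₁.pre ++ "m"]
15. n0.sig = 29  [S₁.sig + 27]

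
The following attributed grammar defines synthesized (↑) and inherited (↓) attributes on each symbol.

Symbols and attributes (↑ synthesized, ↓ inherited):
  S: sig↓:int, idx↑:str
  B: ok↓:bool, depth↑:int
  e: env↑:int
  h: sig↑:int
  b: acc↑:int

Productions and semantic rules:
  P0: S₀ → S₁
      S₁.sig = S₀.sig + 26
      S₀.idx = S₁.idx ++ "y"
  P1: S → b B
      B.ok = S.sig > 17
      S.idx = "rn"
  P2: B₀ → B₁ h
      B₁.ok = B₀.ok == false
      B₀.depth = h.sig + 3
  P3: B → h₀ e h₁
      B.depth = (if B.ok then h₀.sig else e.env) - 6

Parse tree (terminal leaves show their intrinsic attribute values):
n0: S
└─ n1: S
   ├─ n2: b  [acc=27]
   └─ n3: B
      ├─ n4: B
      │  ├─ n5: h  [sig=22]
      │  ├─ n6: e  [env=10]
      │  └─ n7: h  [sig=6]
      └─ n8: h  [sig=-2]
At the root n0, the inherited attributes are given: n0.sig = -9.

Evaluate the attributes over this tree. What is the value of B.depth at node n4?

16

1. n0.sig = -9  [given at root]
2. n1.sig = 17  [S₀.sig + 26]
3. n2.acc = 27  [terminal]
4. n3.ok = false  [S.sig > 17]
5. n4.ok = true  [B₀.ok == false]
6. n5.sig = 22  [terminal]
7. n6.env = 10  [terminal]
8. n7.sig = 6  [terminal]
9. n4.depth = 16  [(if B.ok then h₀.sig else e.env) - 6]
10. n8.sig = -2  [terminal]
11. n3.depth = 1  [h.sig + 3]
12. n1.idx = "rn"  ["rn"]
13. n0.idx = "rny"  [S₁.idx ++ "y"]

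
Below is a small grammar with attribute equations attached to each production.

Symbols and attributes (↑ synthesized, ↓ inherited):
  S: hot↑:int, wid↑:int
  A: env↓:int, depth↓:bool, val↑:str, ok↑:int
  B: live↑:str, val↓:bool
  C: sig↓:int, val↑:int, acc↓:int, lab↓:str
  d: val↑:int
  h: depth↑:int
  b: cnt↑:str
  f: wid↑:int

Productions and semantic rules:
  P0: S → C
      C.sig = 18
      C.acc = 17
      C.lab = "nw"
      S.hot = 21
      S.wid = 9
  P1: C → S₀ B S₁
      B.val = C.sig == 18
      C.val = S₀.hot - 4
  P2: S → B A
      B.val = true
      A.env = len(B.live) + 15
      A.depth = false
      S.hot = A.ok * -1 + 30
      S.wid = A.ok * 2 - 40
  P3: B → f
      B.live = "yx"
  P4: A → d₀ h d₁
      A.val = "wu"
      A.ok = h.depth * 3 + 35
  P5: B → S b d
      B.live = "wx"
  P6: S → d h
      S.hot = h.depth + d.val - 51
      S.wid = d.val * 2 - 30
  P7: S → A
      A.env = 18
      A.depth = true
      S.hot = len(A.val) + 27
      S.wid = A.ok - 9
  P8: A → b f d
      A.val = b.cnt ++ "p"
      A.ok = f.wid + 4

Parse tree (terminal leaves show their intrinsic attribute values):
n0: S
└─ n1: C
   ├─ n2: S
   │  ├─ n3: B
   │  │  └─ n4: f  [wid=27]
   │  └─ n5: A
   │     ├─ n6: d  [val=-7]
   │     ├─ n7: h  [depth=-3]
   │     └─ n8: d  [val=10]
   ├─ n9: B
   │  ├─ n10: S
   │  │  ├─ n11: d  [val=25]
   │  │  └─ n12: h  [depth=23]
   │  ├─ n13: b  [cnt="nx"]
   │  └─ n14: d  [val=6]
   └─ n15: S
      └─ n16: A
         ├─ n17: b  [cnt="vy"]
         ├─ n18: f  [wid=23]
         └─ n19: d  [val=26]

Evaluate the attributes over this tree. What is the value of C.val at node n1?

1. n1.sig = 18  [18]
2. n1.acc = 17  [17]
3. n1.lab = "nw"  ["nw"]
4. n3.val = true  [true]
5. n4.wid = 27  [terminal]
6. n3.live = "yx"  ["yx"]
7. n5.env = 17  [len(B.live) + 15]
8. n5.depth = false  [false]
9. n6.val = -7  [terminal]
10. n7.depth = -3  [terminal]
11. n8.val = 10  [terminal]
12. n5.val = "wu"  ["wu"]
13. n5.ok = 26  [h.depth * 3 + 35]
14. n2.hot = 4  [A.ok * -1 + 30]
15. n2.wid = 12  [A.ok * 2 - 40]
16. n9.val = true  [C.sig == 18]
17. n11.val = 25  [terminal]
18. n12.depth = 23  [terminal]
19. n10.hot = -3  [h.depth + d.val - 51]
20. n10.wid = 20  [d.val * 2 - 30]
21. n13.cnt = "nx"  [terminal]
22. n14.val = 6  [terminal]
23. n9.live = "wx"  ["wx"]
24. n16.env = 18  [18]
25. n16.depth = true  [true]
26. n17.cnt = "vy"  [terminal]
27. n18.wid = 23  [terminal]
28. n19.val = 26  [terminal]
29. n16.val = "vyp"  [b.cnt ++ "p"]
30. n16.ok = 27  [f.wid + 4]
31. n15.hot = 30  [len(A.val) + 27]
32. n15.wid = 18  [A.ok - 9]
33. n1.val = 0  [S₀.hot - 4]
34. n0.hot = 21  [21]
35. n0.wid = 9  [9]

0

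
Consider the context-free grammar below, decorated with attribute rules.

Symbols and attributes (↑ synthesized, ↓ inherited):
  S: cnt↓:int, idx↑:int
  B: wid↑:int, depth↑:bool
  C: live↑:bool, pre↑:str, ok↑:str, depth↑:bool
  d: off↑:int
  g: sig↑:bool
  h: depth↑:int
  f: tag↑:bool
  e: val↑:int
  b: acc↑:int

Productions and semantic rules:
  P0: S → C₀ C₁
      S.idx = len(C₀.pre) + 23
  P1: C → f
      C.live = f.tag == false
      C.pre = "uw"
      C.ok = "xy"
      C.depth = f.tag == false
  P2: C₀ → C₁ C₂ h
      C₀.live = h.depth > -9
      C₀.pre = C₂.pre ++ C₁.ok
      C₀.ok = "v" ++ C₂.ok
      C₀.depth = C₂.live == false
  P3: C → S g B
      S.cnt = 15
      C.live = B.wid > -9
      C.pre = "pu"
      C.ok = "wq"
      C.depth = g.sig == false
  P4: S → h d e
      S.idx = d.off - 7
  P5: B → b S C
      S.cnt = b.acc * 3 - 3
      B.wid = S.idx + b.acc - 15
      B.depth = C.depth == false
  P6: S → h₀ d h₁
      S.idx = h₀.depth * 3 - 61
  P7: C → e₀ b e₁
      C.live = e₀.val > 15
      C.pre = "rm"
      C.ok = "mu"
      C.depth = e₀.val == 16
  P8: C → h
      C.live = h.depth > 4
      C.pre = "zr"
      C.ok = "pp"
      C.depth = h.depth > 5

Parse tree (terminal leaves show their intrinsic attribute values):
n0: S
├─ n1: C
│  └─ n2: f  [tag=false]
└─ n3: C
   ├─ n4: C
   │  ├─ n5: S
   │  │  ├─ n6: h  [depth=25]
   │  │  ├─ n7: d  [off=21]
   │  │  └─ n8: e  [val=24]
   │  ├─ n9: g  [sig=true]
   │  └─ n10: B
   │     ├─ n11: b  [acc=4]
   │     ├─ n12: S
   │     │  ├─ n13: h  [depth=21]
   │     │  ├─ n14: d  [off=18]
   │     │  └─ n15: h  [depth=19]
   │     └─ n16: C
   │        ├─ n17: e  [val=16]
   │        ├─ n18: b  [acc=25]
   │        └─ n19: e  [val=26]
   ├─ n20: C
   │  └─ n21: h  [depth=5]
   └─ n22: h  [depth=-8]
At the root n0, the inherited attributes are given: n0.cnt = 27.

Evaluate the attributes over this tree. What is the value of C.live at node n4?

1. n0.cnt = 27  [given at root]
2. n2.tag = false  [terminal]
3. n1.live = true  [f.tag == false]
4. n1.pre = "uw"  ["uw"]
5. n1.ok = "xy"  ["xy"]
6. n1.depth = true  [f.tag == false]
7. n5.cnt = 15  [15]
8. n6.depth = 25  [terminal]
9. n7.off = 21  [terminal]
10. n8.val = 24  [terminal]
11. n5.idx = 14  [d.off - 7]
12. n9.sig = true  [terminal]
13. n11.acc = 4  [terminal]
14. n12.cnt = 9  [b.acc * 3 - 3]
15. n13.depth = 21  [terminal]
16. n14.off = 18  [terminal]
17. n15.depth = 19  [terminal]
18. n12.idx = 2  [h₀.depth * 3 - 61]
19. n17.val = 16  [terminal]
20. n18.acc = 25  [terminal]
21. n19.val = 26  [terminal]
22. n16.live = true  [e₀.val > 15]
23. n16.pre = "rm"  ["rm"]
24. n16.ok = "mu"  ["mu"]
25. n16.depth = true  [e₀.val == 16]
26. n10.wid = -9  [S.idx + b.acc - 15]
27. n10.depth = false  [C.depth == false]
28. n4.live = false  [B.wid > -9]
29. n4.pre = "pu"  ["pu"]
30. n4.ok = "wq"  ["wq"]
31. n4.depth = false  [g.sig == false]
32. n21.depth = 5  [terminal]
33. n20.live = true  [h.depth > 4]
34. n20.pre = "zr"  ["zr"]
35. n20.ok = "pp"  ["pp"]
36. n20.depth = false  [h.depth > 5]
37. n22.depth = -8  [terminal]
38. n3.live = true  [h.depth > -9]
39. n3.pre = "zrwq"  [C₂.pre ++ C₁.ok]
40. n3.ok = "vpp"  ["v" ++ C₂.ok]
41. n3.depth = false  [C₂.live == false]
42. n0.idx = 25  [len(C₀.pre) + 23]

false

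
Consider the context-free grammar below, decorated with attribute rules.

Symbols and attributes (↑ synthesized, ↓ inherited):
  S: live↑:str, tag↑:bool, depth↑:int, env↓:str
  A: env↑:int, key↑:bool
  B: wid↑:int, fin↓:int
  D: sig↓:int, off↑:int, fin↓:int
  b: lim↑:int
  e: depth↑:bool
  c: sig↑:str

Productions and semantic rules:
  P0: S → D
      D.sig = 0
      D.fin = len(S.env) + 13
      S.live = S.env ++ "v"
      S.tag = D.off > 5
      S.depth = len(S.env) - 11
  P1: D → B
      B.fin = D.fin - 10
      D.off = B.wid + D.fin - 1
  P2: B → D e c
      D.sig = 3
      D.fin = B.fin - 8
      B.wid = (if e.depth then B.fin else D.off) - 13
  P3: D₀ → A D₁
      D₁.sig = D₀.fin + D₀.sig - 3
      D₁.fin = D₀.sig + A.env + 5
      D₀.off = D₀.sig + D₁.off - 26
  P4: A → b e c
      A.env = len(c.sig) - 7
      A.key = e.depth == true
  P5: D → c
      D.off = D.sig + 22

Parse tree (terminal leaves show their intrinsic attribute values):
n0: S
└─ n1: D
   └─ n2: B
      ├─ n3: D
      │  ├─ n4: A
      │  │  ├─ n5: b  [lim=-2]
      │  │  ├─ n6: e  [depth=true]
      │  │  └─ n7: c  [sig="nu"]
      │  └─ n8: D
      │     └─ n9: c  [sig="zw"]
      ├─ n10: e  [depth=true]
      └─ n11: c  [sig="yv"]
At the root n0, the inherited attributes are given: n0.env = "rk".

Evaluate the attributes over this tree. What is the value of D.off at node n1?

1. n0.env = "rk"  [given at root]
2. n1.sig = 0  [0]
3. n1.fin = 15  [len(S.env) + 13]
4. n2.fin = 5  [D.fin - 10]
5. n3.sig = 3  [3]
6. n3.fin = -3  [B.fin - 8]
7. n5.lim = -2  [terminal]
8. n6.depth = true  [terminal]
9. n7.sig = "nu"  [terminal]
10. n4.env = -5  [len(c.sig) - 7]
11. n4.key = true  [e.depth == true]
12. n8.sig = -3  [D₀.fin + D₀.sig - 3]
13. n8.fin = 3  [D₀.sig + A.env + 5]
14. n9.sig = "zw"  [terminal]
15. n8.off = 19  [D.sig + 22]
16. n3.off = -4  [D₀.sig + D₁.off - 26]
17. n10.depth = true  [terminal]
18. n11.sig = "yv"  [terminal]
19. n2.wid = -8  [(if e.depth then B.fin else D.off) - 13]
20. n1.off = 6  [B.wid + D.fin - 1]
21. n0.live = "rkv"  [S.env ++ "v"]
22. n0.tag = true  [D.off > 5]
23. n0.depth = -9  [len(S.env) - 11]

6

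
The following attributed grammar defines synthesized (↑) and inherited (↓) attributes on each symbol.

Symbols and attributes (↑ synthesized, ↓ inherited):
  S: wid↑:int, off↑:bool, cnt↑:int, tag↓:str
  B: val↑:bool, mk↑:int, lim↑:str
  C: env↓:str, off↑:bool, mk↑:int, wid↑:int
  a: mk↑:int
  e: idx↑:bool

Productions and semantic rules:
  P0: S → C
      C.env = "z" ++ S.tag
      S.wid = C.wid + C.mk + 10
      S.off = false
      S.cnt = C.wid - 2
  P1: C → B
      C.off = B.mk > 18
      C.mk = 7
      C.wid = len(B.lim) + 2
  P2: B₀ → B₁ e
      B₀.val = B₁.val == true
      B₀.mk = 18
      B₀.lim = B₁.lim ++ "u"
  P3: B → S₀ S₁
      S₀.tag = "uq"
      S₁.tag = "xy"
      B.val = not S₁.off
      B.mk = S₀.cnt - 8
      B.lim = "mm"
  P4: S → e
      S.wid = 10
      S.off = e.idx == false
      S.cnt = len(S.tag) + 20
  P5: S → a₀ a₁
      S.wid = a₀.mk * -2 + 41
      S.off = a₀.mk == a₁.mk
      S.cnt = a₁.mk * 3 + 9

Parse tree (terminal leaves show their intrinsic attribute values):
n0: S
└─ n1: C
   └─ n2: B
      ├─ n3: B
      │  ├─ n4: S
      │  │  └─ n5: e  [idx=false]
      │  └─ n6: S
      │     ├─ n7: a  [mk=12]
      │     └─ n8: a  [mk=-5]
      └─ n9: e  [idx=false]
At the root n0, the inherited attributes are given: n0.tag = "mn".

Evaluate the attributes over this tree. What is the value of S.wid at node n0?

1. n0.tag = "mn"  [given at root]
2. n1.env = "zmn"  ["z" ++ S.tag]
3. n4.tag = "uq"  ["uq"]
4. n5.idx = false  [terminal]
5. n4.wid = 10  [10]
6. n4.off = true  [e.idx == false]
7. n4.cnt = 22  [len(S.tag) + 20]
8. n6.tag = "xy"  ["xy"]
9. n7.mk = 12  [terminal]
10. n8.mk = -5  [terminal]
11. n6.wid = 17  [a₀.mk * -2 + 41]
12. n6.off = false  [a₀.mk == a₁.mk]
13. n6.cnt = -6  [a₁.mk * 3 + 9]
14. n3.val = true  [not S₁.off]
15. n3.mk = 14  [S₀.cnt - 8]
16. n3.lim = "mm"  ["mm"]
17. n9.idx = false  [terminal]
18. n2.val = true  [B₁.val == true]
19. n2.mk = 18  [18]
20. n2.lim = "mmu"  [B₁.lim ++ "u"]
21. n1.off = false  [B.mk > 18]
22. n1.mk = 7  [7]
23. n1.wid = 5  [len(B.lim) + 2]
24. n0.wid = 22  [C.wid + C.mk + 10]
25. n0.off = false  [false]
26. n0.cnt = 3  [C.wid - 2]

22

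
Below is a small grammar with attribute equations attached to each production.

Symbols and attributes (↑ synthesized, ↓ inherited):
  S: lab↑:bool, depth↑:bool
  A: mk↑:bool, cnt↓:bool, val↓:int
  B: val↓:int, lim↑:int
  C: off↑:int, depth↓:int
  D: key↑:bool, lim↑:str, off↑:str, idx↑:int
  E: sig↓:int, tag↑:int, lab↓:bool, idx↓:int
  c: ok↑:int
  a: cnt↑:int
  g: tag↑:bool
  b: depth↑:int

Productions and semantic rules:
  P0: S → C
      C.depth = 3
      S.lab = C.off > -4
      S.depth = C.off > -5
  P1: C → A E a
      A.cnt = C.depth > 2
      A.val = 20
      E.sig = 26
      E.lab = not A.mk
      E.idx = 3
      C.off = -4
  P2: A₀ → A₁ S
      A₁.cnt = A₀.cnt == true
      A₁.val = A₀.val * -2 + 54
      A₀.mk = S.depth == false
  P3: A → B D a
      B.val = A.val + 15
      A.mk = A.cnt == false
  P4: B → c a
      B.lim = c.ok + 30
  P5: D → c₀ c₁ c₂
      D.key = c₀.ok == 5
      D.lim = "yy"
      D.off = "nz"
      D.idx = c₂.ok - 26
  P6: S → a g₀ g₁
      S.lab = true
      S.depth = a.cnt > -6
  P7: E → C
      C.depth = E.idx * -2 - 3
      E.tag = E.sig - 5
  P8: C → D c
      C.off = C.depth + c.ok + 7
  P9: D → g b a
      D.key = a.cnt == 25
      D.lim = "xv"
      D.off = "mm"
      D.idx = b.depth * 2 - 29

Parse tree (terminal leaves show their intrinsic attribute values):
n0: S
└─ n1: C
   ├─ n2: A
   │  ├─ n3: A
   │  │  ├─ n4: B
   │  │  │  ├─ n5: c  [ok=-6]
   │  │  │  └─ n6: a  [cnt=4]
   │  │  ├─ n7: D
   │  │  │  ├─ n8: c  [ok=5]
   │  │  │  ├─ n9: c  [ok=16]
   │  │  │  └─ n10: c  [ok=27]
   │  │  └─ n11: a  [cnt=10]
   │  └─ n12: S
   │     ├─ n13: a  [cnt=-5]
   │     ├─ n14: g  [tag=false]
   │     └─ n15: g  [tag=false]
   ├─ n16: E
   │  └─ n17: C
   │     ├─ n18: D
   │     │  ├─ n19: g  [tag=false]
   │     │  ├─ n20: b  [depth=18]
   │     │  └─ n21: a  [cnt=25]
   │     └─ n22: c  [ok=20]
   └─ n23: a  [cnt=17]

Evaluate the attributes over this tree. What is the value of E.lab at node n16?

1. n1.depth = 3  [3]
2. n2.cnt = true  [C.depth > 2]
3. n2.val = 20  [20]
4. n3.cnt = true  [A₀.cnt == true]
5. n3.val = 14  [A₀.val * -2 + 54]
6. n4.val = 29  [A.val + 15]
7. n5.ok = -6  [terminal]
8. n6.cnt = 4  [terminal]
9. n4.lim = 24  [c.ok + 30]
10. n8.ok = 5  [terminal]
11. n9.ok = 16  [terminal]
12. n10.ok = 27  [terminal]
13. n7.key = true  [c₀.ok == 5]
14. n7.lim = "yy"  ["yy"]
15. n7.off = "nz"  ["nz"]
16. n7.idx = 1  [c₂.ok - 26]
17. n11.cnt = 10  [terminal]
18. n3.mk = false  [A.cnt == false]
19. n13.cnt = -5  [terminal]
20. n14.tag = false  [terminal]
21. n15.tag = false  [terminal]
22. n12.lab = true  [true]
23. n12.depth = true  [a.cnt > -6]
24. n2.mk = false  [S.depth == false]
25. n16.sig = 26  [26]
26. n16.lab = true  [not A.mk]
27. n16.idx = 3  [3]
28. n17.depth = -9  [E.idx * -2 - 3]
29. n19.tag = false  [terminal]
30. n20.depth = 18  [terminal]
31. n21.cnt = 25  [terminal]
32. n18.key = true  [a.cnt == 25]
33. n18.lim = "xv"  ["xv"]
34. n18.off = "mm"  ["mm"]
35. n18.idx = 7  [b.depth * 2 - 29]
36. n22.ok = 20  [terminal]
37. n17.off = 18  [C.depth + c.ok + 7]
38. n16.tag = 21  [E.sig - 5]
39. n23.cnt = 17  [terminal]
40. n1.off = -4  [-4]
41. n0.lab = false  [C.off > -4]
42. n0.depth = true  [C.off > -5]

true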